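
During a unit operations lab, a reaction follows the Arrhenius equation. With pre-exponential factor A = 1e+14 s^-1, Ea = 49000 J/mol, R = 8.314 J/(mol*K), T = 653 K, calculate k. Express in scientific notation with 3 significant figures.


k = A * exp(-Ea/(R*T))
k = 1e+14 * exp(-49000 / (8.314 * 653))
k = 1e+14 * exp(-9.025533)
k = 1.20e+10


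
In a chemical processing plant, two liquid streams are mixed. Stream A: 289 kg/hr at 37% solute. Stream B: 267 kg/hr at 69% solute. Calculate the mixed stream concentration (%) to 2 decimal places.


Mass balance on solute: F1*x1 + F2*x2 = F3*x3
F3 = F1 + F2 = 289 + 267 = 556 kg/hr
x3 = (F1*x1 + F2*x2)/F3
x3 = (289*0.37 + 267*0.69) / 556
x3 = 52.37%


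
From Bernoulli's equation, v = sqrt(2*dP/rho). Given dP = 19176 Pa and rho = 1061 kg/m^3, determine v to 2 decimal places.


v = sqrt(2*dP/rho)
v = sqrt(2*19176/1061)
v = sqrt(36.147031)
v = 6.01 m/s


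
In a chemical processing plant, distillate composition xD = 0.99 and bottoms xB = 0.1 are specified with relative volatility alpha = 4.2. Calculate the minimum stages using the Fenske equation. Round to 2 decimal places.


N_min = ln((xD*(1-xB))/(xB*(1-xD))) / ln(alpha)
Numerator inside ln: 0.891 / 0.001 = 891.0
ln(891.0) = 6.792344
ln(alpha) = ln(4.2) = 1.435085
N_min = 6.792344 / 1.435085 = 4.73


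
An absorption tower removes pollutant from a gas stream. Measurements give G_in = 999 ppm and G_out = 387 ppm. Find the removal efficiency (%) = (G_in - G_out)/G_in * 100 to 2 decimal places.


Efficiency = (G_in - G_out) / G_in * 100%
Efficiency = (999 - 387) / 999 * 100
Efficiency = 612 / 999 * 100
Efficiency = 61.26%


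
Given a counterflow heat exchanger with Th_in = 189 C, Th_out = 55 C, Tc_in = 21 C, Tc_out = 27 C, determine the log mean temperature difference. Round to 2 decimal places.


dT1 = Th_in - Tc_out = 189 - 27 = 162
dT2 = Th_out - Tc_in = 55 - 21 = 34
LMTD = (dT1 - dT2) / ln(dT1/dT2)
LMTD = (162 - 34) / ln(162/34)
LMTD = 81.99 K


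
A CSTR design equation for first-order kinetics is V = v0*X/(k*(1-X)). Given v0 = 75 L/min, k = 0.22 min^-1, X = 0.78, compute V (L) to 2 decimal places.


V = v0 * X / (k * (1 - X))
V = 75 * 0.78 / (0.22 * (1 - 0.78))
V = 58.5 / (0.22 * 0.22)
V = 58.5 / 0.0484
V = 1208.68 L


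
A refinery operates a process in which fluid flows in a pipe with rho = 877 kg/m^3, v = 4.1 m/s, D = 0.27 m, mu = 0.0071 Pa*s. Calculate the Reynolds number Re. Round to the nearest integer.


Re = rho * v * D / mu
Re = 877 * 4.1 * 0.27 / 0.0071
Re = 970.839 / 0.0071
Re = 136738


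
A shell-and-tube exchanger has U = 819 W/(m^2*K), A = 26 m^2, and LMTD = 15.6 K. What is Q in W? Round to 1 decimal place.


Q = U * A * LMTD
Q = 819 * 26 * 15.6
Q = 332186.4 W


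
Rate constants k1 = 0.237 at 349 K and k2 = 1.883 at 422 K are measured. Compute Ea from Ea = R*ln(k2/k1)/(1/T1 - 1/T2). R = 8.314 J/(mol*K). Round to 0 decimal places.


Ea = R * ln(k2/k1) / (1/T1 - 1/T2)
ln(k2/k1) = ln(1.883/0.237) = 2.0725614
1/T1 - 1/T2 = 1/349 - 1/422 = 0.000495661266
Ea = 8.314 * 2.0725614 / 0.000495661266
Ea = 34764 J/mol


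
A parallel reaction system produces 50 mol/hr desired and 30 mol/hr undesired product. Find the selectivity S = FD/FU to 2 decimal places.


S = desired product rate / undesired product rate
S = 50 / 30
S = 1.67


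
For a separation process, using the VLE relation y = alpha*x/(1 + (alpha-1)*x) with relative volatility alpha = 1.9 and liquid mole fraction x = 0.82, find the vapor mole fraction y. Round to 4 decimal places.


y = alpha*x / (1 + (alpha-1)*x)
y = 1.9*0.82 / (1 + (1.9-1)*0.82)
y = 1.558 / (1 + 0.738)
y = 1.558 / 1.738
y = 0.8964


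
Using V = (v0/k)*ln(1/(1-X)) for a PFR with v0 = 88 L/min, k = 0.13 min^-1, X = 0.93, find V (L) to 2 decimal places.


V = (v0/k) * ln(1/(1-X))
V = (88/0.13) * ln(1/(1-0.93))
V = 676.923077 * ln(14.285714)
V = 676.923077 * 2.65926
V = 1800.11 L


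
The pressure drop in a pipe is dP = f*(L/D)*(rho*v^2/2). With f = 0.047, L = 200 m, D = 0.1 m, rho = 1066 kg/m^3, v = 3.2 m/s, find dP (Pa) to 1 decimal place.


dP = f * (L/D) * (rho*v^2/2)
dP = 0.047 * (200/0.1) * (1066*3.2^2/2)
L/D = 2000.0
rho*v^2/2 = 1066*10.24/2 = 5457.92
dP = 0.047 * 2000.0 * 5457.92
dP = 513044.5 Pa


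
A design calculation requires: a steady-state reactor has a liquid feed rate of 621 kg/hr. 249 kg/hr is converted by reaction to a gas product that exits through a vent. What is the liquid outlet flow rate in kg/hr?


Steady-state mass balance on the main outlet: F_out = F_in - F_removed
F_out = 621 - 249
F_out = 372 kg/hr


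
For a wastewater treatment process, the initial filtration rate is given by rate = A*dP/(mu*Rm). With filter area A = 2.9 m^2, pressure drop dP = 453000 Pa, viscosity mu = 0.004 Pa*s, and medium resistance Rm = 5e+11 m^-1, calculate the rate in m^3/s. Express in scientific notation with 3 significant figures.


rate = A * dP / (mu * Rm)
rate = 2.9 * 453000 / (0.004 * 5e+11)
rate = 1313700.0 / 2.000e+09
rate = 6.57e-04 m^3/s


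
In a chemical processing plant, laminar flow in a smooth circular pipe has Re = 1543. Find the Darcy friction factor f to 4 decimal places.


f = 64 / Re
f = 64 / 1543
f = 0.0415


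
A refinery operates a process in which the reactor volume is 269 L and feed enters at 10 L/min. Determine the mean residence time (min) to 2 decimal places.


tau = V / v0
tau = 269 / 10
tau = 26.90 min


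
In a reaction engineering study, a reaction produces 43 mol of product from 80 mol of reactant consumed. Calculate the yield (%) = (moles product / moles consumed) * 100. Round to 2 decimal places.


Yield = (moles product / moles consumed) * 100%
Yield = (43 / 80) * 100
Yield = 0.5375 * 100
Yield = 53.75%


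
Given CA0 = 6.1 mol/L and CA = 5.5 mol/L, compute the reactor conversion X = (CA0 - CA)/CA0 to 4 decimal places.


X = (CA0 - CA) / CA0
X = (6.1 - 5.5) / 6.1
X = 0.6 / 6.1
X = 0.0984


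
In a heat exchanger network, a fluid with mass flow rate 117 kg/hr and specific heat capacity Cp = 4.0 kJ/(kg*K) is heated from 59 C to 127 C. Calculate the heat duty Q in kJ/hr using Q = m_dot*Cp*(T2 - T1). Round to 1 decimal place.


Q = m_dot * Cp * (T2 - T1)
Q = 117 * 4.0 * (127 - 59)
Q = 117 * 4.0 * 68
Q = 31824.0 kJ/hr


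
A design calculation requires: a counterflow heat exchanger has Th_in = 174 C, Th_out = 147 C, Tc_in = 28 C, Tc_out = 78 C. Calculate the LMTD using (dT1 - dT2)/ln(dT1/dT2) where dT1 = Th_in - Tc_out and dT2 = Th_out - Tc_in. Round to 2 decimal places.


dT1 = Th_in - Tc_out = 174 - 78 = 96
dT2 = Th_out - Tc_in = 147 - 28 = 119
LMTD = (dT1 - dT2) / ln(dT1/dT2)
LMTD = (96 - 119) / ln(96/119)
LMTD = 107.09 K


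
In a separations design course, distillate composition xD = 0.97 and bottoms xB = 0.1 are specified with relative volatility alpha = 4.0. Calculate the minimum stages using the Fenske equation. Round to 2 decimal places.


N_min = ln((xD*(1-xB))/(xB*(1-xD))) / ln(alpha)
Numerator inside ln: 0.873 / 0.003 = 291.0
ln(291.0) = 5.673323
ln(alpha) = ln(4.0) = 1.386294
N_min = 5.673323 / 1.386294 = 4.09


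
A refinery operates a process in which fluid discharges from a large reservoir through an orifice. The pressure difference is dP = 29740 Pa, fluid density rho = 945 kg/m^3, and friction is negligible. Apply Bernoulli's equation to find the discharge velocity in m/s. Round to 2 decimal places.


v = sqrt(2*dP/rho)
v = sqrt(2*29740/945)
v = sqrt(62.941799)
v = 7.93 m/s


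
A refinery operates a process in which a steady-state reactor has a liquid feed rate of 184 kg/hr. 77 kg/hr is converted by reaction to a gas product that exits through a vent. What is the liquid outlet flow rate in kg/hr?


Steady-state mass balance on the main outlet: F_out = F_in - F_removed
F_out = 184 - 77
F_out = 107 kg/hr


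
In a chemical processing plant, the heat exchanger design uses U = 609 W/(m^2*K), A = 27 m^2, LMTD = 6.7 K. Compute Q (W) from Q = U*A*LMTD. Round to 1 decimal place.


Q = U * A * LMTD
Q = 609 * 27 * 6.7
Q = 110168.1 W


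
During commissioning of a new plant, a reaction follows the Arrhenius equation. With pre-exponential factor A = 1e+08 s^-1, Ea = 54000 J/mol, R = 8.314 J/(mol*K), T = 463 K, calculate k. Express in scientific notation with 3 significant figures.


k = A * exp(-Ea/(R*T))
k = 1e+08 * exp(-54000 / (8.314 * 463))
k = 1e+08 * exp(-14.028226)
k = 8.08e+01


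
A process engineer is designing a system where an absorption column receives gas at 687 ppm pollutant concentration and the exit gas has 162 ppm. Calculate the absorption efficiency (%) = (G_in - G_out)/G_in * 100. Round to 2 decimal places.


Efficiency = (G_in - G_out) / G_in * 100%
Efficiency = (687 - 162) / 687 * 100
Efficiency = 525 / 687 * 100
Efficiency = 76.42%


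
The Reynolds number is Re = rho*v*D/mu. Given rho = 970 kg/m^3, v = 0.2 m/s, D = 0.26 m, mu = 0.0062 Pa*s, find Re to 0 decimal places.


Re = rho * v * D / mu
Re = 970 * 0.2 * 0.26 / 0.0062
Re = 50.44 / 0.0062
Re = 8135


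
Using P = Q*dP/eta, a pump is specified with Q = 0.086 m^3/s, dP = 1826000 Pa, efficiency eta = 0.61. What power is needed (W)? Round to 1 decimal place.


P = Q * dP / eta
P = 0.086 * 1826000 / 0.61
P = 157036.0 / 0.61
P = 257436.1 W


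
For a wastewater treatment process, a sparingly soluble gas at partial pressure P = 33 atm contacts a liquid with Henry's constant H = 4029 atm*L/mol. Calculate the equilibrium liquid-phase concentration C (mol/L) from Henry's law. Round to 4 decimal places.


C = P / H
C = 33 / 4029
C = 0.0082 mol/L


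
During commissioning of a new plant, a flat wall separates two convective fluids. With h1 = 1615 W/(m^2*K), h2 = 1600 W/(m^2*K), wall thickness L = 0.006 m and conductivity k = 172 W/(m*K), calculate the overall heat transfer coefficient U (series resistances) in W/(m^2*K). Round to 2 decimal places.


1/U = 1/h1 + L/k + 1/h2
1/U = 1/1615 + 0.006/172 + 1/1600
1/U = 0.000619195 + 3.48837e-05 + 0.000625
1/U = 0.0012790787
U = 781.81 W/(m^2*K)


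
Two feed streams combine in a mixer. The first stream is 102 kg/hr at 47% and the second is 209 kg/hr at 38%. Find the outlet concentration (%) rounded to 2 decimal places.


Mass balance on solute: F1*x1 + F2*x2 = F3*x3
F3 = F1 + F2 = 102 + 209 = 311 kg/hr
x3 = (F1*x1 + F2*x2)/F3
x3 = (102*0.47 + 209*0.38) / 311
x3 = 40.95%


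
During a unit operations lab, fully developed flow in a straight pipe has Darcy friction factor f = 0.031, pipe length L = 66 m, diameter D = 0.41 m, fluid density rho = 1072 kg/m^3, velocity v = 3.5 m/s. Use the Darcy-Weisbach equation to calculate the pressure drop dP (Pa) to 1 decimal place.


dP = f * (L/D) * (rho*v^2/2)
dP = 0.031 * (66/0.41) * (1072*3.5^2/2)
L/D = 160.97560976
rho*v^2/2 = 1072*12.25/2 = 6566.0
dP = 0.031 * 160.97560976 * 6566.0
dP = 32765.9 Pa


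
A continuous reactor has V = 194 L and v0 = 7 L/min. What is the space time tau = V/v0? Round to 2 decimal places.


tau = V / v0
tau = 194 / 7
tau = 27.71 min


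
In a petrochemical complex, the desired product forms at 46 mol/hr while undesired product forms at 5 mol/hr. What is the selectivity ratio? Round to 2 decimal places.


S = desired product rate / undesired product rate
S = 46 / 5
S = 9.20


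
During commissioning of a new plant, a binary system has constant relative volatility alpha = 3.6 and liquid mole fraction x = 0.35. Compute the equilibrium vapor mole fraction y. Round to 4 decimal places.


y = alpha*x / (1 + (alpha-1)*x)
y = 3.6*0.35 / (1 + (3.6-1)*0.35)
y = 1.26 / (1 + 0.91)
y = 1.26 / 1.91
y = 0.6597


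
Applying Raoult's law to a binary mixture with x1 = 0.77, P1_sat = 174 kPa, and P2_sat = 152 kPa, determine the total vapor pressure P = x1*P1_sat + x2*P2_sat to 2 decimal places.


P = x1*P1_sat + x2*P2_sat
x2 = 1 - x1 = 1 - 0.77 = 0.23
P = 0.77*174 + 0.23*152
P = 133.98 + 34.96
P = 168.94 kPa


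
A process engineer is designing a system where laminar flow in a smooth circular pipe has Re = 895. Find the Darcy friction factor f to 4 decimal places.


f = 64 / Re
f = 64 / 895
f = 0.0715


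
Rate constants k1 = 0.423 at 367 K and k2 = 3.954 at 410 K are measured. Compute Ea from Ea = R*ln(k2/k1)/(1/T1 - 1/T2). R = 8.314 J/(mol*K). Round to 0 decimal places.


Ea = R * ln(k2/k1) / (1/T1 - 1/T2)
ln(k2/k1) = ln(3.954/0.423) = 2.2351108
1/T1 - 1/T2 = 1/367 - 1/410 = 0.00028577125
Ea = 8.314 * 2.2351108 / 0.00028577125
Ea = 65027 J/mol


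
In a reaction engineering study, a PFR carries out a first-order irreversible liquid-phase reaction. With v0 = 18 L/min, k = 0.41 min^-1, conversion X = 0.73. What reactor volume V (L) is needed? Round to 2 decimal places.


V = (v0/k) * ln(1/(1-X))
V = (18/0.41) * ln(1/(1-0.73))
V = 43.902439 * ln(3.703704)
V = 43.902439 * 1.309333
V = 57.48 L


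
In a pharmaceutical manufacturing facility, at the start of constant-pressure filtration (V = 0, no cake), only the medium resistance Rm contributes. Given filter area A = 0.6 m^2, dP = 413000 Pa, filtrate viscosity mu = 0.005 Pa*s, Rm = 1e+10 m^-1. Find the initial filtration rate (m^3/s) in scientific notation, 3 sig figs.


rate = A * dP / (mu * Rm)
rate = 0.6 * 413000 / (0.005 * 1e+10)
rate = 247800.0 / 5.000e+07
rate = 4.96e-03 m^3/s


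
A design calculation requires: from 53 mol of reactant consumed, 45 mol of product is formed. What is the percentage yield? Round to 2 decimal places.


Yield = (moles product / moles consumed) * 100%
Yield = (45 / 53) * 100
Yield = 0.8491 * 100
Yield = 84.91%


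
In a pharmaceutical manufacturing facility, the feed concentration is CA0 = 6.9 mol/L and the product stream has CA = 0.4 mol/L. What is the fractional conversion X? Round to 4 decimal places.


X = (CA0 - CA) / CA0
X = (6.9 - 0.4) / 6.9
X = 6.5 / 6.9
X = 0.9420


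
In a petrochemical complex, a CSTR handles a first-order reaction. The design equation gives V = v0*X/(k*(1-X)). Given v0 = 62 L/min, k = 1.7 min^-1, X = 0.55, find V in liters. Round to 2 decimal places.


V = v0 * X / (k * (1 - X))
V = 62 * 0.55 / (1.7 * (1 - 0.55))
V = 34.1 / (1.7 * 0.45)
V = 34.1 / 0.765
V = 44.58 L


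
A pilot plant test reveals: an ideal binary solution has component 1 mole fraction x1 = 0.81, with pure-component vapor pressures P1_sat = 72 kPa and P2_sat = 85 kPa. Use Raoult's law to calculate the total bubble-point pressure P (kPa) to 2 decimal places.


P = x1*P1_sat + x2*P2_sat
x2 = 1 - x1 = 1 - 0.81 = 0.19
P = 0.81*72 + 0.19*85
P = 58.32 + 16.15
P = 74.47 kPa


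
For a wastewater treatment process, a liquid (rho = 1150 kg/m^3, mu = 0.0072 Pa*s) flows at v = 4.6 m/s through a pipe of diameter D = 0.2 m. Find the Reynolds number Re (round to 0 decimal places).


Re = rho * v * D / mu
Re = 1150 * 4.6 * 0.2 / 0.0072
Re = 1058.0 / 0.0072
Re = 146944


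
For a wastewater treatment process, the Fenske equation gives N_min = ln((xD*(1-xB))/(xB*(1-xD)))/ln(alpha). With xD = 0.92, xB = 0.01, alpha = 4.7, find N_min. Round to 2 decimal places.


N_min = ln((xD*(1-xB))/(xB*(1-xD))) / ln(alpha)
Numerator inside ln: 0.9108 / 0.0008 = 1138.5
ln(1138.5) = 7.037467
ln(alpha) = ln(4.7) = 1.547563
N_min = 7.037467 / 1.547563 = 4.55


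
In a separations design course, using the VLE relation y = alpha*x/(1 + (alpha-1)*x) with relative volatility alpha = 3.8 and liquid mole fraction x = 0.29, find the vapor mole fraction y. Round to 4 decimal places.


y = alpha*x / (1 + (alpha-1)*x)
y = 3.8*0.29 / (1 + (3.8-1)*0.29)
y = 1.102 / (1 + 0.812)
y = 1.102 / 1.812
y = 0.6082


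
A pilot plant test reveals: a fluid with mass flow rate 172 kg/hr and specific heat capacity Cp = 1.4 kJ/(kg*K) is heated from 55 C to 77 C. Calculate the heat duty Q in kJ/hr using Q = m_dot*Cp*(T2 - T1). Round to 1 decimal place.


Q = m_dot * Cp * (T2 - T1)
Q = 172 * 1.4 * (77 - 55)
Q = 172 * 1.4 * 22
Q = 5297.6 kJ/hr


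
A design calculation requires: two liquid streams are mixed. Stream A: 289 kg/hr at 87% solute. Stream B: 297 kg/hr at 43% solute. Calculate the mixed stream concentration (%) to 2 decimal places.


Mass balance on solute: F1*x1 + F2*x2 = F3*x3
F3 = F1 + F2 = 289 + 297 = 586 kg/hr
x3 = (F1*x1 + F2*x2)/F3
x3 = (289*0.87 + 297*0.43) / 586
x3 = 64.70%


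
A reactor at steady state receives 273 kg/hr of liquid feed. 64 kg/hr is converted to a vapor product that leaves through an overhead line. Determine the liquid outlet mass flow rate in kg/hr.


Steady-state mass balance on the main outlet: F_out = F_in - F_removed
F_out = 273 - 64
F_out = 209 kg/hr


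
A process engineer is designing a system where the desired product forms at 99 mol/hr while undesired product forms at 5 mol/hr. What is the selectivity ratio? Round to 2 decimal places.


S = desired product rate / undesired product rate
S = 99 / 5
S = 19.80


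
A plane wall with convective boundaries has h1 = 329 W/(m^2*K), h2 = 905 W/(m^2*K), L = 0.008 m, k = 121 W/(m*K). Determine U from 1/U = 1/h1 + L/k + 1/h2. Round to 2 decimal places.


1/U = 1/h1 + L/k + 1/h2
1/U = 1/329 + 0.008/121 + 1/905
1/U = 0.0030395137 + 6.61157e-05 + 0.0011049724
1/U = 0.0042106018
U = 237.50 W/(m^2*K)


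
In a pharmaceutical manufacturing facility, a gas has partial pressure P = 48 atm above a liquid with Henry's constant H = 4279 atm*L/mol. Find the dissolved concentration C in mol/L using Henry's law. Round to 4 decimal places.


C = P / H
C = 48 / 4279
C = 0.0112 mol/L


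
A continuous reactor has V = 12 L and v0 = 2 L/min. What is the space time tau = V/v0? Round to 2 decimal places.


tau = V / v0
tau = 12 / 2
tau = 6.00 min


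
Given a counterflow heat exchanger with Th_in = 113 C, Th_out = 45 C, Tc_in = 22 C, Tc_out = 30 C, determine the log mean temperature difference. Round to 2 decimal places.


dT1 = Th_in - Tc_out = 113 - 30 = 83
dT2 = Th_out - Tc_in = 45 - 22 = 23
LMTD = (dT1 - dT2) / ln(dT1/dT2)
LMTD = (83 - 23) / ln(83/23)
LMTD = 46.75 K


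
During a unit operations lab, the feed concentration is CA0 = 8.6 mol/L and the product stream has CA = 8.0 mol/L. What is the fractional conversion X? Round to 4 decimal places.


X = (CA0 - CA) / CA0
X = (8.6 - 8.0) / 8.6
X = 0.6 / 8.6
X = 0.0698


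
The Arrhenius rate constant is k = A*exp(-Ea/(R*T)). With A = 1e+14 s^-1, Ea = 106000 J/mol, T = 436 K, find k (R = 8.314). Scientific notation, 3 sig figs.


k = A * exp(-Ea/(R*T))
k = 1e+14 * exp(-106000 / (8.314 * 436))
k = 1e+14 * exp(-29.242154)
k = 2.00e+01


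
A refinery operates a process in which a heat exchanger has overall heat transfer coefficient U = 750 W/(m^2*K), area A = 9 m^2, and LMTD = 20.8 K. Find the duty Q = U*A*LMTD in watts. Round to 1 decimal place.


Q = U * A * LMTD
Q = 750 * 9 * 20.8
Q = 140400.0 W


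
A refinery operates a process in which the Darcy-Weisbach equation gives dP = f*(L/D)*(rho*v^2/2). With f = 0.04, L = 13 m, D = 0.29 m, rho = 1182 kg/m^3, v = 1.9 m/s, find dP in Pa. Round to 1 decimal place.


dP = f * (L/D) * (rho*v^2/2)
dP = 0.04 * (13/0.29) * (1182*1.9^2/2)
L/D = 44.82758621
rho*v^2/2 = 1182*3.61/2 = 2133.51
dP = 0.04 * 44.82758621 * 2133.51
dP = 3825.6 Pa


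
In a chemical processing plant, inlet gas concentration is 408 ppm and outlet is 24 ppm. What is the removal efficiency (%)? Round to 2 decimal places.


Efficiency = (G_in - G_out) / G_in * 100%
Efficiency = (408 - 24) / 408 * 100
Efficiency = 384 / 408 * 100
Efficiency = 94.12%


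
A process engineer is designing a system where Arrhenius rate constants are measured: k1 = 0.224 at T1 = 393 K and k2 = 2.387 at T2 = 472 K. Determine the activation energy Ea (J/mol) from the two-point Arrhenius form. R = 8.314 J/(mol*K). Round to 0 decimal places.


Ea = R * ln(k2/k1) / (1/T1 - 1/T2)
ln(k2/k1) = ln(2.387/0.224) = 2.3661466
1/T1 - 1/T2 = 1/393 - 1/472 = 0.000425885194
Ea = 8.314 * 2.3661466 / 0.000425885194
Ea = 46191 J/mol


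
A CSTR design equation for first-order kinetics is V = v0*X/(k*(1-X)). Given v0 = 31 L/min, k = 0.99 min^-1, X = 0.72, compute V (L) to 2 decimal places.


V = v0 * X / (k * (1 - X))
V = 31 * 0.72 / (0.99 * (1 - 0.72))
V = 22.32 / (0.99 * 0.28)
V = 22.32 / 0.2772
V = 80.52 L


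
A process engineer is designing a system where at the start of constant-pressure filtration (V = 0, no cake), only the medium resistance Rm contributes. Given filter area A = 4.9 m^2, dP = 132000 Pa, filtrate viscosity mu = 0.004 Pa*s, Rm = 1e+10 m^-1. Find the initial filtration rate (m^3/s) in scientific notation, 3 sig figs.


rate = A * dP / (mu * Rm)
rate = 4.9 * 132000 / (0.004 * 1e+10)
rate = 646800.0 / 4.000e+07
rate = 1.62e-02 m^3/s


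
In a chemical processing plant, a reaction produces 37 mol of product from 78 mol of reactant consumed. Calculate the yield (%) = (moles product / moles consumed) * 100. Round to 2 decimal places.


Yield = (moles product / moles consumed) * 100%
Yield = (37 / 78) * 100
Yield = 0.4744 * 100
Yield = 47.44%


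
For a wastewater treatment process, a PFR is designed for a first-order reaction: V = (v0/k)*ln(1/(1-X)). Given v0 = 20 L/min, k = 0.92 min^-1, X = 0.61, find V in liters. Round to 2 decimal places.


V = (v0/k) * ln(1/(1-X))
V = (20/0.92) * ln(1/(1-0.61))
V = 21.73913 * ln(2.564103)
V = 21.73913 * 0.941609
V = 20.47 L


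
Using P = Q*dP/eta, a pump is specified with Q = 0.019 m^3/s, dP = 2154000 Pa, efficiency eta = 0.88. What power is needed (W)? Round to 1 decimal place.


P = Q * dP / eta
P = 0.019 * 2154000 / 0.88
P = 40926.0 / 0.88
P = 46506.8 W


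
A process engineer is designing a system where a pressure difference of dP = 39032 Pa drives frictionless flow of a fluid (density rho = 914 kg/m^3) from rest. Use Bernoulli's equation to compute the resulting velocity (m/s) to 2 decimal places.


v = sqrt(2*dP/rho)
v = sqrt(2*39032/914)
v = sqrt(85.40919)
v = 9.24 m/s


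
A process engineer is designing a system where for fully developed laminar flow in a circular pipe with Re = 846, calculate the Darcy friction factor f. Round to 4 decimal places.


f = 64 / Re
f = 64 / 846
f = 0.0757


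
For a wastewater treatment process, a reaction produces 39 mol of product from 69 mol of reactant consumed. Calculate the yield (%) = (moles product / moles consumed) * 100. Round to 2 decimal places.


Yield = (moles product / moles consumed) * 100%
Yield = (39 / 69) * 100
Yield = 0.5652 * 100
Yield = 56.52%


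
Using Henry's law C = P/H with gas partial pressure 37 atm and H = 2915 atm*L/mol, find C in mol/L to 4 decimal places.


C = P / H
C = 37 / 2915
C = 0.0127 mol/L


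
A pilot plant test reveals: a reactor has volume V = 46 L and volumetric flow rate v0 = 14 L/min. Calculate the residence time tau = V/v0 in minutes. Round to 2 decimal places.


tau = V / v0
tau = 46 / 14
tau = 3.29 min


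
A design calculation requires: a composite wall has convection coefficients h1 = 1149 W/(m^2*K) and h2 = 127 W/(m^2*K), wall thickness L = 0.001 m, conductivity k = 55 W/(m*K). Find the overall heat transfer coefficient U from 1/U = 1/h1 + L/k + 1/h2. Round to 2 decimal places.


1/U = 1/h1 + L/k + 1/h2
1/U = 1/1149 + 0.001/55 + 1/127
1/U = 0.000870322 + 1.81818e-05 + 0.0078740157
1/U = 0.0087625195
U = 114.12 W/(m^2*K)


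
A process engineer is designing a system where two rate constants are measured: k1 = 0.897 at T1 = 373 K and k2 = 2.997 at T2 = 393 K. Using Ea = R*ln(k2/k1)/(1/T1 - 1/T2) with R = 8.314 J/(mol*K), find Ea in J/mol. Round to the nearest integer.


Ea = R * ln(k2/k1) / (1/T1 - 1/T2)
ln(k2/k1) = ln(2.997/0.897) = 1.2063112
1/T1 - 1/T2 = 1/373 - 1/393 = 0.000136435885
Ea = 8.314 * 1.2063112 / 0.000136435885
Ea = 73509 J/mol


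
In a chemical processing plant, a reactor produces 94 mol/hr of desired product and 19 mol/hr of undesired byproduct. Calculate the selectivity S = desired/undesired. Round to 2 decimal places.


S = desired product rate / undesired product rate
S = 94 / 19
S = 4.95


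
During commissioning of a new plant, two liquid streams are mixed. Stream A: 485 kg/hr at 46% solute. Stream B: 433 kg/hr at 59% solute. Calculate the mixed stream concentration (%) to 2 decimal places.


Mass balance on solute: F1*x1 + F2*x2 = F3*x3
F3 = F1 + F2 = 485 + 433 = 918 kg/hr
x3 = (F1*x1 + F2*x2)/F3
x3 = (485*0.46 + 433*0.59) / 918
x3 = 52.13%


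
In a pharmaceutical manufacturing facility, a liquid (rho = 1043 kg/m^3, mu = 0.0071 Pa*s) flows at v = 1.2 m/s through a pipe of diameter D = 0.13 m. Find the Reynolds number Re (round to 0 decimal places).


Re = rho * v * D / mu
Re = 1043 * 1.2 * 0.13 / 0.0071
Re = 162.708 / 0.0071
Re = 22917


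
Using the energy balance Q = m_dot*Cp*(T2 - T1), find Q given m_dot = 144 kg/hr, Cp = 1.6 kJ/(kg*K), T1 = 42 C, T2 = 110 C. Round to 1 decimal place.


Q = m_dot * Cp * (T2 - T1)
Q = 144 * 1.6 * (110 - 42)
Q = 144 * 1.6 * 68
Q = 15667.2 kJ/hr


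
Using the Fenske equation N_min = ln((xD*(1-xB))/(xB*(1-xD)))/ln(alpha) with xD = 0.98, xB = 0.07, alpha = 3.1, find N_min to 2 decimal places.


N_min = ln((xD*(1-xB))/(xB*(1-xD))) / ln(alpha)
Numerator inside ln: 0.9114 / 0.0014 = 651.0
ln(651.0) = 6.47851
ln(alpha) = ln(3.1) = 1.131402
N_min = 6.47851 / 1.131402 = 5.73


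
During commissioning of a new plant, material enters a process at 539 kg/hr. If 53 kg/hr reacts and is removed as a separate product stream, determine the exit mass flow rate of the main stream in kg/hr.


Steady-state mass balance on the main outlet: F_out = F_in - F_removed
F_out = 539 - 53
F_out = 486 kg/hr


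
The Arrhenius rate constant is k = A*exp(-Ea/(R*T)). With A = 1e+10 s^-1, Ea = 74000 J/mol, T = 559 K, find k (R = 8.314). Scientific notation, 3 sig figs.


k = A * exp(-Ea/(R*T))
k = 1e+10 * exp(-74000 / (8.314 * 559))
k = 1e+10 * exp(-15.92245)
k = 1.22e+03


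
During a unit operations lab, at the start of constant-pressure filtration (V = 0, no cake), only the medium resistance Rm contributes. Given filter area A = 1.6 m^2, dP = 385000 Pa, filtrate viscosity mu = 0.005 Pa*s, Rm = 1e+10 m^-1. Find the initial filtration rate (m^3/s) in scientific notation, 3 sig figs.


rate = A * dP / (mu * Rm)
rate = 1.6 * 385000 / (0.005 * 1e+10)
rate = 616000.0 / 5.000e+07
rate = 1.23e-02 m^3/s


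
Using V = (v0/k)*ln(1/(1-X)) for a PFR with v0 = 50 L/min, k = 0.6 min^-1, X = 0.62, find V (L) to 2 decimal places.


V = (v0/k) * ln(1/(1-X))
V = (50/0.6) * ln(1/(1-0.62))
V = 83.333333 * ln(2.631579)
V = 83.333333 * 0.967584
V = 80.63 L


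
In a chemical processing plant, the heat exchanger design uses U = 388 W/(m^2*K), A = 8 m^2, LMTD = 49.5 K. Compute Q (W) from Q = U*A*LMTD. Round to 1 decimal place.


Q = U * A * LMTD
Q = 388 * 8 * 49.5
Q = 153648.0 W


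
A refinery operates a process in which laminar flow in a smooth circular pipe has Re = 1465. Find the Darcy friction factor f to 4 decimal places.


f = 64 / Re
f = 64 / 1465
f = 0.0437


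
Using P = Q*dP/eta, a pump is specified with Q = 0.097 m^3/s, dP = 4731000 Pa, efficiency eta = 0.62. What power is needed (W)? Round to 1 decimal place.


P = Q * dP / eta
P = 0.097 * 4731000 / 0.62
P = 458907.0 / 0.62
P = 740172.6 W


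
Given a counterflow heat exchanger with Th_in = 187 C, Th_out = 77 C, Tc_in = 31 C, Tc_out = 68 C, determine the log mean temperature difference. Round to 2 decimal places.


dT1 = Th_in - Tc_out = 187 - 68 = 119
dT2 = Th_out - Tc_in = 77 - 31 = 46
LMTD = (dT1 - dT2) / ln(dT1/dT2)
LMTD = (119 - 46) / ln(119/46)
LMTD = 76.80 K


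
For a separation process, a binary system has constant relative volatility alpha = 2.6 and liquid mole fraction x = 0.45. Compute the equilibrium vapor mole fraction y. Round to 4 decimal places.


y = alpha*x / (1 + (alpha-1)*x)
y = 2.6*0.45 / (1 + (2.6-1)*0.45)
y = 1.17 / (1 + 0.72)
y = 1.17 / 1.72
y = 0.6802


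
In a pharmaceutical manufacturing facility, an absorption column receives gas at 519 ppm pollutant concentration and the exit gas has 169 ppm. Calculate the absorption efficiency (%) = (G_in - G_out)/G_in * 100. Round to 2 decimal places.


Efficiency = (G_in - G_out) / G_in * 100%
Efficiency = (519 - 169) / 519 * 100
Efficiency = 350 / 519 * 100
Efficiency = 67.44%


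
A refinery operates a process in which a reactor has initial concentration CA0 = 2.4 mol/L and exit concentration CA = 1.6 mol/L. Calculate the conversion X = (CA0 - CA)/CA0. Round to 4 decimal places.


X = (CA0 - CA) / CA0
X = (2.4 - 1.6) / 2.4
X = 0.8 / 2.4
X = 0.3333


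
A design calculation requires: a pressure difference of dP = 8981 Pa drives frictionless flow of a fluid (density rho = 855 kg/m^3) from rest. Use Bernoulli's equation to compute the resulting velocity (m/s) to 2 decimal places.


v = sqrt(2*dP/rho)
v = sqrt(2*8981/855)
v = sqrt(21.008187)
v = 4.58 m/s


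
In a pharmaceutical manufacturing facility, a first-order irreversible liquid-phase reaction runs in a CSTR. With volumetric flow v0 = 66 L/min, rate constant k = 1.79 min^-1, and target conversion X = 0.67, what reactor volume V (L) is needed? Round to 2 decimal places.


V = v0 * X / (k * (1 - X))
V = 66 * 0.67 / (1.79 * (1 - 0.67))
V = 44.22 / (1.79 * 0.33)
V = 44.22 / 0.5907
V = 74.86 L


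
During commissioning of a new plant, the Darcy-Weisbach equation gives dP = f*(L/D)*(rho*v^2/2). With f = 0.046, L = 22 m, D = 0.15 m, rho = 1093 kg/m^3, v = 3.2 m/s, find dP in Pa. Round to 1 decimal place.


dP = f * (L/D) * (rho*v^2/2)
dP = 0.046 * (22/0.15) * (1093*3.2^2/2)
L/D = 146.66666667
rho*v^2/2 = 1093*10.24/2 = 5596.16
dP = 0.046 * 146.66666667 * 5596.16
dP = 37755.4 Pa


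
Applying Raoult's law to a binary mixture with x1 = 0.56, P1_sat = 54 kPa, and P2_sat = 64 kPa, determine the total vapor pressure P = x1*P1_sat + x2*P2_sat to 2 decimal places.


P = x1*P1_sat + x2*P2_sat
x2 = 1 - x1 = 1 - 0.56 = 0.44
P = 0.56*54 + 0.44*64
P = 30.24 + 28.16
P = 58.40 kPa


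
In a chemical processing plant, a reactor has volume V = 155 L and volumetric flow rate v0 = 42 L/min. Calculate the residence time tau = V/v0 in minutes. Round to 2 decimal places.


tau = V / v0
tau = 155 / 42
tau = 3.69 min


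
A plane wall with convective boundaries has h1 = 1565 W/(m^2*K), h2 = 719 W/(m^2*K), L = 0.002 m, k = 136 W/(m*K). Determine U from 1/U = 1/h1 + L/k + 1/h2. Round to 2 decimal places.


1/U = 1/h1 + L/k + 1/h2
1/U = 1/1565 + 0.002/136 + 1/719
1/U = 0.0006389776 + 1.47059e-05 + 0.0013908206
1/U = 0.0020445041
U = 489.12 W/(m^2*K)


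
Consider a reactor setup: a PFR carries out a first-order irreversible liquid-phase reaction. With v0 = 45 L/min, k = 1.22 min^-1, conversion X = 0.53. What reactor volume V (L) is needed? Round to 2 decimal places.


V = (v0/k) * ln(1/(1-X))
V = (45/1.22) * ln(1/(1-0.53))
V = 36.885246 * ln(2.12766)
V = 36.885246 * 0.755023
V = 27.85 L


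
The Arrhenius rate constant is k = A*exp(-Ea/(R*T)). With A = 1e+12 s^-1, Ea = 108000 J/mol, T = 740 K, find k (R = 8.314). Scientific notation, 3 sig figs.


k = A * exp(-Ea/(R*T))
k = 1e+12 * exp(-108000 / (8.314 * 740))
k = 1e+12 * exp(-17.554239)
k = 2.38e+04


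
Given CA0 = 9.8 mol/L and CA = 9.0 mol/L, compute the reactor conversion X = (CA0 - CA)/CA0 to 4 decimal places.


X = (CA0 - CA) / CA0
X = (9.8 - 9.0) / 9.8
X = 0.8 / 9.8
X = 0.0816


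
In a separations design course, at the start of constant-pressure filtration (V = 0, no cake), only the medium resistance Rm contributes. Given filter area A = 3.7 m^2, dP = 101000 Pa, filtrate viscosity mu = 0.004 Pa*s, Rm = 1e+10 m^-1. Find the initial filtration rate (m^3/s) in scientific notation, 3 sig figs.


rate = A * dP / (mu * Rm)
rate = 3.7 * 101000 / (0.004 * 1e+10)
rate = 373700.0 / 4.000e+07
rate = 9.34e-03 m^3/s


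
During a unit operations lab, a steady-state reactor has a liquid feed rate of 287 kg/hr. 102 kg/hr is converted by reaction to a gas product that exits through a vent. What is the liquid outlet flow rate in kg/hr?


Steady-state mass balance on the main outlet: F_out = F_in - F_removed
F_out = 287 - 102
F_out = 185 kg/hr


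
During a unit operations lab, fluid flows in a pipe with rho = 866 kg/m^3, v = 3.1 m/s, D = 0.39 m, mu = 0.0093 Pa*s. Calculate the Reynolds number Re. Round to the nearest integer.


Re = rho * v * D / mu
Re = 866 * 3.1 * 0.39 / 0.0093
Re = 1046.994 / 0.0093
Re = 112580


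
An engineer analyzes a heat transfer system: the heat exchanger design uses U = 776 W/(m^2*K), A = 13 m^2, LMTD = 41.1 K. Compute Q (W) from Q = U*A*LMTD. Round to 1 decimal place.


Q = U * A * LMTD
Q = 776 * 13 * 41.1
Q = 414616.8 W


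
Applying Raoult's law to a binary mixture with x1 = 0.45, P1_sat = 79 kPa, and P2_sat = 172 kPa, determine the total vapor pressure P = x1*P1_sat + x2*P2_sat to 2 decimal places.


P = x1*P1_sat + x2*P2_sat
x2 = 1 - x1 = 1 - 0.45 = 0.55
P = 0.45*79 + 0.55*172
P = 35.55 + 94.6
P = 130.15 kPa


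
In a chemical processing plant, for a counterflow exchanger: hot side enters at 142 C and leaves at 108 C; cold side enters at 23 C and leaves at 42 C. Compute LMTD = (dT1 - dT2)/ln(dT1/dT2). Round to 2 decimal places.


dT1 = Th_in - Tc_out = 142 - 42 = 100
dT2 = Th_out - Tc_in = 108 - 23 = 85
LMTD = (dT1 - dT2) / ln(dT1/dT2)
LMTD = (100 - 85) / ln(100/85)
LMTD = 92.30 K


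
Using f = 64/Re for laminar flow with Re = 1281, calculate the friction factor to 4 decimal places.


f = 64 / Re
f = 64 / 1281
f = 0.0500


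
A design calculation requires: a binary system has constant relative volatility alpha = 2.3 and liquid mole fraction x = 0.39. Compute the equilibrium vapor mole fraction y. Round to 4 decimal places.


y = alpha*x / (1 + (alpha-1)*x)
y = 2.3*0.39 / (1 + (2.3-1)*0.39)
y = 0.897 / (1 + 0.507)
y = 0.897 / 1.507
y = 0.5952


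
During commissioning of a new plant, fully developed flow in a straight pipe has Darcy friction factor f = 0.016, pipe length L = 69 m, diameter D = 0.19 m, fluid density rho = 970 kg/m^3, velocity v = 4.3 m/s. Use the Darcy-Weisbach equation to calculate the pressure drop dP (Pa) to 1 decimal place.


dP = f * (L/D) * (rho*v^2/2)
dP = 0.016 * (69/0.19) * (970*4.3^2/2)
L/D = 363.15789474
rho*v^2/2 = 970*18.49/2 = 8967.65
dP = 0.016 * 363.15789474 * 8967.65
dP = 52106.8 Pa


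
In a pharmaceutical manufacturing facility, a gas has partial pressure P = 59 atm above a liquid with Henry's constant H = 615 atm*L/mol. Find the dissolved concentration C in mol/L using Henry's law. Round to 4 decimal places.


C = P / H
C = 59 / 615
C = 0.0959 mol/L


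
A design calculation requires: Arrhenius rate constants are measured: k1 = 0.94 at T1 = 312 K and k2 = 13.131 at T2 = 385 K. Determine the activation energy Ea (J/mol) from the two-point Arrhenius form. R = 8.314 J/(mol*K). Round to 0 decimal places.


Ea = R * ln(k2/k1) / (1/T1 - 1/T2)
ln(k2/k1) = ln(13.131/0.94) = 2.6368513
1/T1 - 1/T2 = 1/312 - 1/385 = 0.000607725608
Ea = 8.314 * 2.6368513 / 0.000607725608
Ea = 36073 J/mol


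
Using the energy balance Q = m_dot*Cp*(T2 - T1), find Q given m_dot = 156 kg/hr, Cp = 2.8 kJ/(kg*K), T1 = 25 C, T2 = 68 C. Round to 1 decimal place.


Q = m_dot * Cp * (T2 - T1)
Q = 156 * 2.8 * (68 - 25)
Q = 156 * 2.8 * 43
Q = 18782.4 kJ/hr


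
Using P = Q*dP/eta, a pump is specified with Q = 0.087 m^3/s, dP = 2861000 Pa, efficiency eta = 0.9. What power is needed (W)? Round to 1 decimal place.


P = Q * dP / eta
P = 0.087 * 2861000 / 0.9
P = 248907.0 / 0.9
P = 276563.3 W


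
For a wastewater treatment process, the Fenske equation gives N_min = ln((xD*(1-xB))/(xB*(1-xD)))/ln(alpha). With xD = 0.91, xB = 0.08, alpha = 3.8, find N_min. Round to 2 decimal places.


N_min = ln((xD*(1-xB))/(xB*(1-xD))) / ln(alpha)
Numerator inside ln: 0.8372 / 0.0072 = 116.277778
ln(116.277778) = 4.755982
ln(alpha) = ln(3.8) = 1.335001
N_min = 4.755982 / 1.335001 = 3.56


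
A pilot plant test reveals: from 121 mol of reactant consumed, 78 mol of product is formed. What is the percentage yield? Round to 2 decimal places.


Yield = (moles product / moles consumed) * 100%
Yield = (78 / 121) * 100
Yield = 0.6446 * 100
Yield = 64.46%


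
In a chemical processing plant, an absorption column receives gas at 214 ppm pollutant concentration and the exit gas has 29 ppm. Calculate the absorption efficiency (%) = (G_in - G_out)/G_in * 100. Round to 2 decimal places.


Efficiency = (G_in - G_out) / G_in * 100%
Efficiency = (214 - 29) / 214 * 100
Efficiency = 185 / 214 * 100
Efficiency = 86.45%


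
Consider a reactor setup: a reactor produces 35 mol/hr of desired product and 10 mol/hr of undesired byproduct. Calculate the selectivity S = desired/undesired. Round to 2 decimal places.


S = desired product rate / undesired product rate
S = 35 / 10
S = 3.50


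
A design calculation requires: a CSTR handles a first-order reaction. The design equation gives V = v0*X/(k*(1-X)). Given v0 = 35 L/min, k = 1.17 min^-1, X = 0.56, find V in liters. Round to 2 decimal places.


V = v0 * X / (k * (1 - X))
V = 35 * 0.56 / (1.17 * (1 - 0.56))
V = 19.6 / (1.17 * 0.44)
V = 19.6 / 0.5148
V = 38.07 L


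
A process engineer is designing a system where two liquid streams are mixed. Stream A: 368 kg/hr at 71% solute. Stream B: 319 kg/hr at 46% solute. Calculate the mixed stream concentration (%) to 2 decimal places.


Mass balance on solute: F1*x1 + F2*x2 = F3*x3
F3 = F1 + F2 = 368 + 319 = 687 kg/hr
x3 = (F1*x1 + F2*x2)/F3
x3 = (368*0.71 + 319*0.46) / 687
x3 = 59.39%


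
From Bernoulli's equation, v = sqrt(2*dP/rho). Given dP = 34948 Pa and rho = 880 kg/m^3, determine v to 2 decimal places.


v = sqrt(2*dP/rho)
v = sqrt(2*34948/880)
v = sqrt(79.427273)
v = 8.91 m/s


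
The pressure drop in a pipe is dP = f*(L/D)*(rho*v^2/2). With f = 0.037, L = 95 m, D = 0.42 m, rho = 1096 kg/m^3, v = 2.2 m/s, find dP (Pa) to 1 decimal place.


dP = f * (L/D) * (rho*v^2/2)
dP = 0.037 * (95/0.42) * (1096*2.2^2/2)
L/D = 226.19047619
rho*v^2/2 = 1096*4.84/2 = 2652.32
dP = 0.037 * 226.19047619 * 2652.32
dP = 22197.4 Pa


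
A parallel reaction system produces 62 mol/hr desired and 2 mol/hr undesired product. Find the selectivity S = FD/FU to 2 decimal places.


S = desired product rate / undesired product rate
S = 62 / 2
S = 31.00


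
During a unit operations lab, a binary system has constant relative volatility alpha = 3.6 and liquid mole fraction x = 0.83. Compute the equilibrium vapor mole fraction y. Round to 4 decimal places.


y = alpha*x / (1 + (alpha-1)*x)
y = 3.6*0.83 / (1 + (3.6-1)*0.83)
y = 2.988 / (1 + 2.158)
y = 2.988 / 3.158
y = 0.9462


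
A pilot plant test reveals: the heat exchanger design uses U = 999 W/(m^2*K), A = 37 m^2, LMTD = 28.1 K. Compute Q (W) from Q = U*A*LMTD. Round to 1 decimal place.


Q = U * A * LMTD
Q = 999 * 37 * 28.1
Q = 1038660.3 W


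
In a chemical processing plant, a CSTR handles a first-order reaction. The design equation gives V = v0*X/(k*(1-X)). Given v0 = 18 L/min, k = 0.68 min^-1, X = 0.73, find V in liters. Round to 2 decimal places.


V = v0 * X / (k * (1 - X))
V = 18 * 0.73 / (0.68 * (1 - 0.73))
V = 13.14 / (0.68 * 0.27)
V = 13.14 / 0.1836
V = 71.57 L


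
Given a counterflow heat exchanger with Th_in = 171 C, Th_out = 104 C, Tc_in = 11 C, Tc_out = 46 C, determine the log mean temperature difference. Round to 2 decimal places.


dT1 = Th_in - Tc_out = 171 - 46 = 125
dT2 = Th_out - Tc_in = 104 - 11 = 93
LMTD = (dT1 - dT2) / ln(dT1/dT2)
LMTD = (125 - 93) / ln(125/93)
LMTD = 108.21 K


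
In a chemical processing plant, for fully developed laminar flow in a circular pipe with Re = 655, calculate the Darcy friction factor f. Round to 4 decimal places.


f = 64 / Re
f = 64 / 655
f = 0.0977


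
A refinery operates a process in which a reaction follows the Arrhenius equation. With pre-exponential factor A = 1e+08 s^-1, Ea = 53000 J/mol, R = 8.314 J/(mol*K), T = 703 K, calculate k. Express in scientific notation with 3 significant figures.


k = A * exp(-Ea/(R*T))
k = 1e+08 * exp(-53000 / (8.314 * 703))
k = 1e+08 * exp(-9.067979)
k = 1.15e+04
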